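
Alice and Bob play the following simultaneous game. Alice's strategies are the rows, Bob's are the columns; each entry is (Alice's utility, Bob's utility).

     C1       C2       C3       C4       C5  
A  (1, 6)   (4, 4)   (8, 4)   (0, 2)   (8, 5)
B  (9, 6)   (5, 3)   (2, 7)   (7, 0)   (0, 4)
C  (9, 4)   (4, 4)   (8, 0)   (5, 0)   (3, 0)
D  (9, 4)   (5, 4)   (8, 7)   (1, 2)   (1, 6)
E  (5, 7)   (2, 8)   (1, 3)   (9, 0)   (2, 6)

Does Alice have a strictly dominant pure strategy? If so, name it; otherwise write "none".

A fails to dominate B at C1 (1<9).
B fails to dominate A at C3 (2<8).
C fails to dominate A at C2 (4=4).
D fails to dominate A at C3 (8=8).
E fails to dominate A at C2 (2<4).
No single strategy dominates all the others.

none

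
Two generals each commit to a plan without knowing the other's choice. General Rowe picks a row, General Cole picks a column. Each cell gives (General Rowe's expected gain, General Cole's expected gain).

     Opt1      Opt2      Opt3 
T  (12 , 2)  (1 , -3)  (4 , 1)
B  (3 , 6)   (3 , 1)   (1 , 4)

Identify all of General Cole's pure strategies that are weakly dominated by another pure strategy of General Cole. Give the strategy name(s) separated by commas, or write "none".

Opt2, Opt3

Opt1: no other strategy beats it everywhere (Opt2 at T (2>-3); Opt3 at T (2>1)).
Opt2: dominated, since Opt1 does at least as well everywhere (T: 2>-3, B: 6>1).
Opt3 is weakly dominated by Opt1 (T: 2>1, B: 6>4).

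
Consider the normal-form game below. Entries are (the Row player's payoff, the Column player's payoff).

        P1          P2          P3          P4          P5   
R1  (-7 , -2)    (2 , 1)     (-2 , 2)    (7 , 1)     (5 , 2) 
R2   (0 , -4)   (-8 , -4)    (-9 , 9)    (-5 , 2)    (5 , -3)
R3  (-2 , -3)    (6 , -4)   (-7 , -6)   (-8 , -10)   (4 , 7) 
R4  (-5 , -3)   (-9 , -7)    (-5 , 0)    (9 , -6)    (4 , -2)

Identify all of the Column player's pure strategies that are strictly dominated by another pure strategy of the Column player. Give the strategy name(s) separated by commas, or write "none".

P1, P2, P4

P5 strictly dominates P1 — R1: 2>-2, R2: -3>-4, R3: 7>-3, R4: -2>-3.
P2: dominated, since P5 does at least as well everywhere (R1: 2>1, R2: -3>-4, R3: 7>-4, R4: -2>-7).
P3: no other strategy beats it everywhere (P1 at R1 (2>-2); P2 at R1 (2>1); P4 at R1 (2>1); P5 at R1 (2=2)).
P4 is strictly dominated by P3 (R1: 2>1, R2: 9>2, R3: -6>-10, R4: 0>-6).
Nothing dominates P5: P1 at R1 (2>-2); P2 at R1 (2>1); P3 at R1 (2=2); P4 at R1 (2>1).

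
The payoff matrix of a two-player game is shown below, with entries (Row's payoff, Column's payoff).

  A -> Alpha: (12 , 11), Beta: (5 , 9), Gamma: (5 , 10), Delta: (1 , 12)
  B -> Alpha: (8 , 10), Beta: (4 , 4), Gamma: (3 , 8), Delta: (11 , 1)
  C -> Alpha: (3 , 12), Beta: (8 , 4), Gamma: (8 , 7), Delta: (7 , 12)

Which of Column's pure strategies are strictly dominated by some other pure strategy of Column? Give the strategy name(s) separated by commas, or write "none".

Nothing dominates Alpha: Beta at A (11>9); Gamma at A (11>10); Delta at B (10>1).
Beta is strictly dominated by Alpha (A: 11>9, B: 10>4, C: 12>4).
Gamma is strictly dominated by Alpha (A: 11>10, B: 10>8, C: 12>7).
Delta is not dominated — it holds its own against Alpha at A (12>11); Beta at A (12>9); Gamma at A (12>10).

Beta, Gamma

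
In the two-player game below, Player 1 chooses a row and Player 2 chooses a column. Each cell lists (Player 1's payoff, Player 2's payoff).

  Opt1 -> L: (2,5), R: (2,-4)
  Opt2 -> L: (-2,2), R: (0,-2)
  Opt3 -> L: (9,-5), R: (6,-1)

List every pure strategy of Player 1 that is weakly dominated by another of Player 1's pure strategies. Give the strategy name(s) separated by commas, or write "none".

Opt1, Opt2

Opt1: dominated, since Opt3 does at least as well everywhere (L: 9>2, R: 6>2).
Opt2 is weakly dominated by Opt1 (L: 2>-2, R: 2>0).
Opt3: no other strategy beats it everywhere (Opt1 at L (9>2); Opt2 at L (9>-2)).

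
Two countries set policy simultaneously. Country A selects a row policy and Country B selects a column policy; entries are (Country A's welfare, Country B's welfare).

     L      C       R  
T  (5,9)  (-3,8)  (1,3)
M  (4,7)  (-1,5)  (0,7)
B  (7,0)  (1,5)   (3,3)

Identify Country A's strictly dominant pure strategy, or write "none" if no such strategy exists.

B vs T: L: 7>5, C: 1>-3, R: 3>1.
B vs M: L: 7>4, C: 1>-1, R: 3>0.
B strictly beats every other strategy against every opponent action, so it is strictly dominant.

B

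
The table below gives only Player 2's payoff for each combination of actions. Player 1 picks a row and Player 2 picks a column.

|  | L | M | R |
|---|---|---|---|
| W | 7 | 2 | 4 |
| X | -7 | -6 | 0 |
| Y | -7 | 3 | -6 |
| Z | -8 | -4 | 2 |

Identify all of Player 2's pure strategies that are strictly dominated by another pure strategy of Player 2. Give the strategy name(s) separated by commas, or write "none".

none

Nothing dominates L: M at W (7>2); R at W (7>4).
M: no other strategy beats it everywhere (L at X (-6>-7); R at Y (3>-6)).
R is not dominated — it holds its own against L at X (0>-7); M at W (4>2).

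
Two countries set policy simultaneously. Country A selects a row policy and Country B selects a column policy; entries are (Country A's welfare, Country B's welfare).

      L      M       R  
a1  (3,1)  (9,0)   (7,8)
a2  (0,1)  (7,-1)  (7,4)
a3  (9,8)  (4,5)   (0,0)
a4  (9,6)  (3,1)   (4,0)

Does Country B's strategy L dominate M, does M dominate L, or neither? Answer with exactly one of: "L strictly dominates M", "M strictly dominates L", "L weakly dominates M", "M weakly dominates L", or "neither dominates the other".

Compare L to M across each opponent action: a1: 1>0, a2: 1>-1, a3: 8>5, a4: 6>1.
L gives a strictly higher payoff against each opponent action, so L strictly dominates M.

L strictly dominates M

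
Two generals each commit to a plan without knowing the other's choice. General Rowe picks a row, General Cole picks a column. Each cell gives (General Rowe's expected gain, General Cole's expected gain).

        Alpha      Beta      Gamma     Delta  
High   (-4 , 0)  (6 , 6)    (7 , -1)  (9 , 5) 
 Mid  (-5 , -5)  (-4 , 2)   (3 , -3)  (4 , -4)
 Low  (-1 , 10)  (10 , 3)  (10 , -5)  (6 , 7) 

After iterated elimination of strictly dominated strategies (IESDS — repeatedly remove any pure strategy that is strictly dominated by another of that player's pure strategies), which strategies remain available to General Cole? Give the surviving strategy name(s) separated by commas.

Alpha, Beta, Delta

General Rowe's strategy Mid is strictly dominated by High (Alpha: -4>-5, Beta: 6>-4, Gamma: 7>3, Delta: 9>4) and is removed.
For General Cole, Alpha strictly dominates Gamma on the remaining rows (High: 0>-1, Low: 10>-5); eliminate Gamma.
Among the remaining strategies, none is strictly dominated by another pure strategy of the same player, so the elimination stops.
Surviving strategies — General Rowe: {High, Low}; General Cole: {Alpha, Beta, Delta}.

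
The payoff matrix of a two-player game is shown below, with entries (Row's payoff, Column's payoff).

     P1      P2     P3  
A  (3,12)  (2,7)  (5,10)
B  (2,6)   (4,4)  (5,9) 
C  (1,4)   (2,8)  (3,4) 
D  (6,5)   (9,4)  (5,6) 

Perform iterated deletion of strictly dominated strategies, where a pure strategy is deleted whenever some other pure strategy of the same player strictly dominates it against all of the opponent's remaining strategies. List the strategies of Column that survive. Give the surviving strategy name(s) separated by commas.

P1, P3

For Row, B strictly dominates C on the remaining columns (P1: 2>1, P2: 4>2, P3: 5>3); eliminate C.
Column's strategy P2 is strictly dominated by P1 (A: 12>7, B: 6>4, D: 5>4) and is removed.
Among the remaining strategies, none is strictly dominated by another pure strategy of the same player, so the elimination stops.
Surviving strategies — Row: {A, B, D}; Column: {P1, P3}.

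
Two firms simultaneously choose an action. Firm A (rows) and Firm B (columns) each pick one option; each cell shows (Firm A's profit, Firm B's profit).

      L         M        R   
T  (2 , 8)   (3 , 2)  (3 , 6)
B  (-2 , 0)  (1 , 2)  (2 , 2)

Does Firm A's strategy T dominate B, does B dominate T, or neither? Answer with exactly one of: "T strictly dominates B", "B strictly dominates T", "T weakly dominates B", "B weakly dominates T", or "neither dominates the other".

Compare T to B across each choice by Firm B: L: 2>-2, M: 3>1, R: 3>2.
Every comparison favours T, so T strictly dominates B.

T strictly dominates B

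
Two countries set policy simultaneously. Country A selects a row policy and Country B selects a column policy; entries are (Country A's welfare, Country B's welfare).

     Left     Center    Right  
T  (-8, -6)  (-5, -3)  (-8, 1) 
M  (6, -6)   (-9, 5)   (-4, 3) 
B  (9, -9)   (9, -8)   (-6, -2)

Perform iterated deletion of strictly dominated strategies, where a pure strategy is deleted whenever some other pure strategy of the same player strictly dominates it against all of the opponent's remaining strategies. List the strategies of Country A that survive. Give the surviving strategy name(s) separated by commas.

M, B

Row T is eliminated: B beats it against every remaining column (Left: 9>-8, Center: 9>-5, Right: -6>-8).
Country B's strategy Left is strictly dominated by Center (M: 5>-6, B: -8>-9) and is removed.
Among the remaining strategies, none is strictly dominated by another pure strategy of the same player, so the elimination stops.
Surviving strategies — Country A: {M, B}; Country B: {Center, Right}.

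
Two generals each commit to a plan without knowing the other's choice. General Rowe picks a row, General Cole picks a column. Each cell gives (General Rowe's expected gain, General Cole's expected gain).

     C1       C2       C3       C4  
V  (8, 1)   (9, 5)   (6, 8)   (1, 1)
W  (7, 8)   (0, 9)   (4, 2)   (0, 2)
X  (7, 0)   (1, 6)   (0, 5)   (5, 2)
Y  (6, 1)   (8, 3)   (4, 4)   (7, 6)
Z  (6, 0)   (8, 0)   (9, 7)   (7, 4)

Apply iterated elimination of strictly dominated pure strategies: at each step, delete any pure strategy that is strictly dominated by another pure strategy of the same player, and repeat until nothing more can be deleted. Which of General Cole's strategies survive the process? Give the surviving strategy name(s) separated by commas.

C3, C4

For General Rowe, V strictly dominates W on the remaining columns (C1: 8>7, C2: 9>0, C3: 6>4, C4: 1>0); eliminate W.
General Cole's strategy C1 is strictly dominated by C3 (V: 8>1, X: 5>0, Y: 4>1, Z: 7>0) and is removed.
For General Rowe, Y strictly dominates X on the remaining columns (C2: 8>1, C3: 4>0, C4: 7>5); eliminate X.
Column C2 is eliminated: C3 beats it against every remaining row (V: 8>5, Y: 4>3, Z: 7>0).
For General Rowe, Z strictly dominates V on the remaining columns (C3: 9>6, C4: 7>1); eliminate V.
Among the remaining strategies, none is strictly dominated by another pure strategy of the same player, so the elimination stops.
Surviving strategies — General Rowe: {Y, Z}; General Cole: {C3, C4}.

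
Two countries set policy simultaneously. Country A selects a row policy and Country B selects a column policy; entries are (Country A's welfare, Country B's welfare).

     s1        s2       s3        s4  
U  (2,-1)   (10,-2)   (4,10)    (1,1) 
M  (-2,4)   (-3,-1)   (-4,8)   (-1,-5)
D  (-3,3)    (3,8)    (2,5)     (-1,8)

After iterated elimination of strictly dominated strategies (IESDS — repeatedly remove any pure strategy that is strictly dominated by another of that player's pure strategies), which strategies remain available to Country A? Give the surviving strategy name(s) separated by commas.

U

For Country A, U strictly dominates M on the remaining columns (s1: 2>-2, s2: 10>-3, s3: 4>-4, s4: 1>-1); eliminate M.
Row D is eliminated: U beats it against every remaining column (s1: 2>-3, s2: 10>3, s3: 4>2, s4: 1>-1).
For Country B, s3 strictly dominates s1 on the remaining rows (U: 10>-1); eliminate s1.
For Country B, s3 strictly dominates s2 on the remaining rows (U: 10>-2); eliminate s2.
Country B's strategy s4 is strictly dominated by s3 (U: 10>1) and is removed.
Among the remaining strategies, none is strictly dominated by another pure strategy of the same player, so the elimination stops.
Surviving strategies — Country A: {U}; Country B: {s3}.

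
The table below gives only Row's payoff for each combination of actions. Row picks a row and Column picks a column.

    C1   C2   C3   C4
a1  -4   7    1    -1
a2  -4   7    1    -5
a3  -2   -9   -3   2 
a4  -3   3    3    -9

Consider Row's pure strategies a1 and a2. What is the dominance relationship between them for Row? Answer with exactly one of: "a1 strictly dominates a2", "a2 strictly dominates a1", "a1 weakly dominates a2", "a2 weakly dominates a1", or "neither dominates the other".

a1's payoffs vs a2's, by Column's action — C1: -4=-4, C2: 7=7, C3: 1=1, C4: -1>-5.
a1 is at least as good everywhere and strictly better somewhere (tied only at C1, C2, C3), so a1 weakly but not strictly dominates a2.

a1 weakly dominates a2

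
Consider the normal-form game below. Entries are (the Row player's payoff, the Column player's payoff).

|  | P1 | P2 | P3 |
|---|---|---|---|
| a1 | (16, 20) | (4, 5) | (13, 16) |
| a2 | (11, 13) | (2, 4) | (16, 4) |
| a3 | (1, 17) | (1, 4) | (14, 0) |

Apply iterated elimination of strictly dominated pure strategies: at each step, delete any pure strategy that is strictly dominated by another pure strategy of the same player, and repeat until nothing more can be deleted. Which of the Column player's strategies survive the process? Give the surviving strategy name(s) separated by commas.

P1

For the Row player, a2 strictly dominates a3 on the remaining columns (P1: 11>1, P2: 2>1, P3: 16>14); eliminate a3.
For the Column player, P1 strictly dominates P2 on the remaining rows (a1: 20>5, a2: 13>4); eliminate P2.
Column P3 is eliminated: P1 beats it against every remaining row (a1: 20>16, a2: 13>4).
The Row player's strategy a2 is strictly dominated by a1 (P1: 16>11) and is removed.
Among the remaining strategies, none is strictly dominated by another pure strategy of the same player, so the elimination stops.
Surviving strategies — the Row player: {a1}; the Column player: {P1}.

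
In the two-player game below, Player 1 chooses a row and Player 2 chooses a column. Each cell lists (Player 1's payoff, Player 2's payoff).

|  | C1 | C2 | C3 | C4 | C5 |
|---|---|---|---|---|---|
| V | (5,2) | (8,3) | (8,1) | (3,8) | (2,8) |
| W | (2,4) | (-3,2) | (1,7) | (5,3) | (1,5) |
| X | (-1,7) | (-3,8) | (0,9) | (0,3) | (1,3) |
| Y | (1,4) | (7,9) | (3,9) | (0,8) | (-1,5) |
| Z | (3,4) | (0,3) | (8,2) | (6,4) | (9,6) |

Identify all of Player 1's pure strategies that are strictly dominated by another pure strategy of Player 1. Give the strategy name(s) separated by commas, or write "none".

V is not dominated — it holds its own against W at C1 (5>2); X at C1 (5>-1); Y at C1 (5>1); Z at C1 (5>3).
W: dominated, since Z does at least as well everywhere (C1: 3>2, C2: 0>-3, C3: 8>1, C4: 6>5, C5: 9>1).
X: dominated, since V does at least as well everywhere (C1: 5>-1, C2: 8>-3, C3: 8>0, C4: 3>0, C5: 2>1).
V strictly dominates Y — C1: 5>1, C2: 8>7, C3: 8>3, C4: 3>0, C5: 2>-1.
Nothing dominates Z: V at C3 (8=8); W at C1 (3>2); X at C1 (3>-1); Y at C1 (3>1).

W, X, Y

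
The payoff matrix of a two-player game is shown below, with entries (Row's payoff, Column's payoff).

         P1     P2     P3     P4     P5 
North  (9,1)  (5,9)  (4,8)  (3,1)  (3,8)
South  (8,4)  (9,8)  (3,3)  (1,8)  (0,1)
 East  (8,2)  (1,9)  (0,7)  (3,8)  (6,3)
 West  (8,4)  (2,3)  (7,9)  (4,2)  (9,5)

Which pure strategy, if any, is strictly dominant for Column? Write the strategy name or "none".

none

P1 fails to dominate P2 at North (1<9).
P2 fails to dominate P1 at West (3<4).
P3 fails to dominate P1 at South (3<4).
P4 fails to dominate P1 at North (1=1).
P5 fails to dominate P1 at South (1<4).
No single strategy dominates all the others.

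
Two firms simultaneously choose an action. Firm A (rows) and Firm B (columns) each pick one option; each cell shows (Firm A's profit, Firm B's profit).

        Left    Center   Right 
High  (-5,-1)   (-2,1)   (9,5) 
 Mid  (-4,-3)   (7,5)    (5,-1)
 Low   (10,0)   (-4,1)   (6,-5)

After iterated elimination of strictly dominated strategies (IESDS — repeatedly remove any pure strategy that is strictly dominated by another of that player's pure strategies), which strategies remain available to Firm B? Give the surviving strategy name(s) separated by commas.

Center, Right

For Firm B, Center strictly dominates Left on the remaining rows (High: 1>-1, Mid: 5>-3, Low: 1>0); eliminate Left.
Row Low is eliminated: High beats it against every remaining column (Center: -2>-4, Right: 9>6).
Among the remaining strategies, none is strictly dominated by another pure strategy of the same player, so the elimination stops.
Surviving strategies — Firm A: {High, Mid}; Firm B: {Center, Right}.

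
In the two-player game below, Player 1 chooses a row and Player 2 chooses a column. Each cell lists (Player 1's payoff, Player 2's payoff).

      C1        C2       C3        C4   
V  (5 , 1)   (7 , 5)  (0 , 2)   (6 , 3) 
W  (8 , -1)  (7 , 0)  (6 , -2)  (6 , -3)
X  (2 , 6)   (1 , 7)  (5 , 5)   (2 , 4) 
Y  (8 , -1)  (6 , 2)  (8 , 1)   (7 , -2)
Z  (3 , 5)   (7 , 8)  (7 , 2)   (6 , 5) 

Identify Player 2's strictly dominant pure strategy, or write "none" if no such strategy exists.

C2

C2 vs C1: V: 5>1, W: 0>-1, X: 7>6, Y: 2>-1, Z: 8>5.
C2 vs C3: V: 5>2, W: 0>-2, X: 7>5, Y: 2>1, Z: 8>2.
C2 vs C4: V: 5>3, W: 0>-3, X: 7>4, Y: 2>-2, Z: 8>5.
C2 strictly beats every other strategy against every opponent action, so it is strictly dominant.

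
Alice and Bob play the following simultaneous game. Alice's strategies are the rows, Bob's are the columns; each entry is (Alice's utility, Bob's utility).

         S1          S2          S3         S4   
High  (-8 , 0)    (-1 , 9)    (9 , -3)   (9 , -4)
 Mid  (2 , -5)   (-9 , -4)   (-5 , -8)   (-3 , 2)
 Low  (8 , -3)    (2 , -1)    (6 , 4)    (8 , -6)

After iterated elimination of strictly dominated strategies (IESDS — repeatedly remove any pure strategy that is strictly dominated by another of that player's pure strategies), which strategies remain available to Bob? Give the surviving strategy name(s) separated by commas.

Alice's strategy Mid is strictly dominated by Low (S1: 8>2, S2: 2>-9, S3: 6>-5, S4: 8>-3) and is removed.
Column S1 is eliminated: S2 beats it against every remaining row (High: 9>0, Low: -1>-3).
Column S4 is eliminated: S2 beats it against every remaining row (High: 9>-4, Low: -1>-6).
Among the remaining strategies, none is strictly dominated by another pure strategy of the same player, so the elimination stops.
Surviving strategies — Alice: {High, Low}; Bob: {S2, S3}.

S2, S3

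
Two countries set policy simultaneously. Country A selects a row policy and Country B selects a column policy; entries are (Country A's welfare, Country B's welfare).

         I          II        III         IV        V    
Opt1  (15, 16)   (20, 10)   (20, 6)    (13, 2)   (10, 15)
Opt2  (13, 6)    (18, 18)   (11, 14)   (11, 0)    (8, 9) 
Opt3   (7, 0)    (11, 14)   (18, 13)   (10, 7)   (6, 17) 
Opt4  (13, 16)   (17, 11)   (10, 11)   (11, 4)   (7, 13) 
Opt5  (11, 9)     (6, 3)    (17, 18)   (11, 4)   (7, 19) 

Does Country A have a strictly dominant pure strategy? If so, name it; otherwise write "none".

Opt1

Opt1 vs Opt2: I: 15>13, II: 20>18, III: 20>11, IV: 13>11, V: 10>8.
Opt1 vs Opt3: I: 15>7, II: 20>11, III: 20>18, IV: 13>10, V: 10>6.
Opt1 vs Opt4: I: 15>13, II: 20>17, III: 20>10, IV: 13>11, V: 10>7.
Opt1 vs Opt5: I: 15>11, II: 20>6, III: 20>17, IV: 13>11, V: 10>7.
Opt1 strictly beats every other strategy against every opponent action, so it is strictly dominant.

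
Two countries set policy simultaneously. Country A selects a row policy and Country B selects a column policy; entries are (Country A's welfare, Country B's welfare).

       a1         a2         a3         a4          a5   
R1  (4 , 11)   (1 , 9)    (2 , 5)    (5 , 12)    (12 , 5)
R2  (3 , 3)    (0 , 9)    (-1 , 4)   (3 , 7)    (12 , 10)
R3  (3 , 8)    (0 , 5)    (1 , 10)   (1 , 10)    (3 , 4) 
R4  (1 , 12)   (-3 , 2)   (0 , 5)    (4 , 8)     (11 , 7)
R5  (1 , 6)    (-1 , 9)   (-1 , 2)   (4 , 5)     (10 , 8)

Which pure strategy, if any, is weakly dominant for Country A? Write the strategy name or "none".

R1 vs R2: a1: 4>3, a2: 1>0, a3: 2>-1, a4: 5>3, a5: 12=12.
R1 vs R3: a1: 4>3, a2: 1>0, a3: 2>1, a4: 5>1, a5: 12>3.
R1 vs R4: a1: 4>1, a2: 1>-3, a3: 2>0, a4: 5>4, a5: 12>11.
R1 vs R5: a1: 4>1, a2: 1>-1, a3: 2>-1, a4: 5>4, a5: 12>10.
R1 is at least as good as every other strategy against every opponent action, so it is weakly dominant.

R1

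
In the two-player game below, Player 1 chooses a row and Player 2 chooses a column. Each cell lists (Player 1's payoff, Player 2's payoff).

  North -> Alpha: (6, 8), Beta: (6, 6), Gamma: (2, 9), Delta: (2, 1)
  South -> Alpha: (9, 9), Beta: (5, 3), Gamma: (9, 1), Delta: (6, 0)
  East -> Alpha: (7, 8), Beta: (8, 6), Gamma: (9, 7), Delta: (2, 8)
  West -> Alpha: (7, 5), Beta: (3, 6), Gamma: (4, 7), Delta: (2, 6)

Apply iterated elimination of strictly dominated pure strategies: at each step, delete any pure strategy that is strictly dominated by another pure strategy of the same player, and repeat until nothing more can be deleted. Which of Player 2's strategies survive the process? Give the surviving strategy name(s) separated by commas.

Alpha

Row West is eliminated: South beats it against every remaining column (Alpha: 9>7, Beta: 5>3, Gamma: 9>4, Delta: 6>2).
For Player 2, Alpha strictly dominates Beta on the remaining rows (North: 8>6, South: 9>3, East: 8>6); eliminate Beta.
Player 1's strategy North is strictly dominated by South (Alpha: 9>6, Gamma: 9>2, Delta: 6>2) and is removed.
Player 2's strategy Gamma is strictly dominated by Alpha (South: 9>1, East: 8>7) and is removed.
Row East is eliminated: South beats it against every remaining column (Alpha: 9>7, Delta: 6>2).
For Player 2, Alpha strictly dominates Delta on the remaining rows (South: 9>0); eliminate Delta.
Among the remaining strategies, none is strictly dominated by another pure strategy of the same player, so the elimination stops.
Surviving strategies — Player 1: {South}; Player 2: {Alpha}.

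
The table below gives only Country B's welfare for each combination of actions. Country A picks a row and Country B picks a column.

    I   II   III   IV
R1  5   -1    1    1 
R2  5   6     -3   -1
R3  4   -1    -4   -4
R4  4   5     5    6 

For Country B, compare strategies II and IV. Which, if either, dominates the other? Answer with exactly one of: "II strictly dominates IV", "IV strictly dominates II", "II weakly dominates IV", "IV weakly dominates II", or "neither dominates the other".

Compare II to IV across every action of Country A: R1: -1<1, R2: 6>-1, R3: -1>-4, R4: 5<6.
II does better at R2, R3 but worse at R1, R4; neither strategy dominates the other.

neither dominates the other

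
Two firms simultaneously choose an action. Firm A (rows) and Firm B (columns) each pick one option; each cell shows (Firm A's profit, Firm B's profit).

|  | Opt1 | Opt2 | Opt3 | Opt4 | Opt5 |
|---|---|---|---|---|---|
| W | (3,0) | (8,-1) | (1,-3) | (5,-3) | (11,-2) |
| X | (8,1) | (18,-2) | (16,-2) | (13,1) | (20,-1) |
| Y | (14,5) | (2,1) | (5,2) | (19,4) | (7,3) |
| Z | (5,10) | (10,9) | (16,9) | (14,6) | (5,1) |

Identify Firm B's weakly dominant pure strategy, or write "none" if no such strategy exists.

Opt1

Opt1 vs Opt2: W: 0>-1, X: 1>-2, Y: 5>1, Z: 10>9.
Opt1 vs Opt3: W: 0>-3, X: 1>-2, Y: 5>2, Z: 10>9.
Opt1 vs Opt4: W: 0>-3, X: 1=1, Y: 5>4, Z: 10>6.
Opt1 vs Opt5: W: 0>-2, X: 1>-1, Y: 5>3, Z: 10>1.
Opt1 is at least as good as every other strategy against every opponent action, so it is weakly dominant.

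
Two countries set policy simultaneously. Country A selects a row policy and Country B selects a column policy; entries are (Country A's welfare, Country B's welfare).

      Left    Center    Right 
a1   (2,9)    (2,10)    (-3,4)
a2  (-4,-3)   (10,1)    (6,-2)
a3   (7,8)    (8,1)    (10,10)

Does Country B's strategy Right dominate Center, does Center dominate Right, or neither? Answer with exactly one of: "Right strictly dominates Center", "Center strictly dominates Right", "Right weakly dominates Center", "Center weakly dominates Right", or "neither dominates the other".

Right's payoffs vs Center's, by Country A's action — a1: 4<10, a2: -2<1, a3: 10>1.
Right does better at a3 but worse at a1, a2; neither strategy dominates the other.

neither dominates the other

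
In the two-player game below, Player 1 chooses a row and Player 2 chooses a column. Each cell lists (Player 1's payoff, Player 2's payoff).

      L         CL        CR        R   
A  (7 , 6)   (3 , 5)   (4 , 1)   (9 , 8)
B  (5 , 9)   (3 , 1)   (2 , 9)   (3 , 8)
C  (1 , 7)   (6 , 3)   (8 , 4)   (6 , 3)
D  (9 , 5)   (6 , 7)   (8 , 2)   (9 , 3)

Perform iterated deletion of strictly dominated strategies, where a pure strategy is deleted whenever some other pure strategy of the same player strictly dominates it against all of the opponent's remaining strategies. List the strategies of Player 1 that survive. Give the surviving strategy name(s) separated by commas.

A, C, D

Player 1's strategy B is strictly dominated by D (L: 9>5, CL: 6>3, CR: 8>2, R: 9>3) and is removed.
For Player 2, L strictly dominates CR on the remaining rows (A: 6>1, C: 7>4, D: 5>2); eliminate CR.
Among the remaining strategies, none is strictly dominated by another pure strategy of the same player, so the elimination stops.
Surviving strategies — Player 1: {A, C, D}; Player 2: {L, CL, R}.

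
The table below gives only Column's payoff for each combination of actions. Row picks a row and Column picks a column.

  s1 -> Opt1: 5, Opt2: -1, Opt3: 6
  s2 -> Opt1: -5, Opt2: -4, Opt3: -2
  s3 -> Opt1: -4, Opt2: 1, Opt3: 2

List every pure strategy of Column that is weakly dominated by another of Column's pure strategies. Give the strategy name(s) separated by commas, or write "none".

Opt1: dominated, since Opt3 does at least as well everywhere (s1: 6>5, s2: -2>-5, s3: 2>-4).
Opt2: dominated, since Opt3 does at least as well everywhere (s1: 6>-1, s2: -2>-4, s3: 2>1).
Opt3 is not dominated — it holds its own against Opt1 at s1 (6>5); Opt2 at s1 (6>-1).

Opt1, Opt2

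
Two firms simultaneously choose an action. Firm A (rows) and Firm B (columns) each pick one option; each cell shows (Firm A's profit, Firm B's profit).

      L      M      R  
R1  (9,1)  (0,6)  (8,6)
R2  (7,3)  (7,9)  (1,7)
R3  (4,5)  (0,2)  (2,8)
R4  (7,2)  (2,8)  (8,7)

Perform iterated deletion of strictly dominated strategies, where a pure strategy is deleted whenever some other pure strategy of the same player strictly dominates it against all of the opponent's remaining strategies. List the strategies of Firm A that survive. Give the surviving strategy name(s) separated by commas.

Row R3 is eliminated: R4 beats it against every remaining column (L: 7>4, M: 2>0, R: 8>2).
Column L is eliminated: M beats it against every remaining row (R1: 6>1, R2: 9>3, R4: 8>2).
Among the remaining strategies, none is strictly dominated by another pure strategy of the same player, so the elimination stops.
Surviving strategies — Firm A: {R1, R2, R4}; Firm B: {M, R}.

R1, R2, R4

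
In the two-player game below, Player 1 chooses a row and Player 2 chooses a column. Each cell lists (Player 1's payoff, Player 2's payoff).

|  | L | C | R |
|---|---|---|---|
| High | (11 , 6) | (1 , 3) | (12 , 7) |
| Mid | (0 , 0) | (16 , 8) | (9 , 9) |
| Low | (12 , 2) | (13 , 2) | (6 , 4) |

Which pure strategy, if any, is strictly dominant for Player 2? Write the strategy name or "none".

R

R vs L: High: 7>6, Mid: 9>0, Low: 4>2.
R vs C: High: 7>3, Mid: 9>8, Low: 4>2.
R strictly beats every other strategy against every opponent action, so it is strictly dominant.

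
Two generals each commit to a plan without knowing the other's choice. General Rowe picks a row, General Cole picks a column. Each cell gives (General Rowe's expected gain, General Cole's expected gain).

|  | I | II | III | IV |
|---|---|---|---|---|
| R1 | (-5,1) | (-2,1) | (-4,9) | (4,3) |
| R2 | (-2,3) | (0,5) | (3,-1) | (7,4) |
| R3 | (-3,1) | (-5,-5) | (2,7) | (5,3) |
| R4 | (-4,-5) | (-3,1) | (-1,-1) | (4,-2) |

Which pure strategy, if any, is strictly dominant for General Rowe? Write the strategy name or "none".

R2

R2 vs R1: I: -2>-5, II: 0>-2, III: 3>-4, IV: 7>4.
R2 vs R3: I: -2>-3, II: 0>-5, III: 3>2, IV: 7>5.
R2 vs R4: I: -2>-4, II: 0>-3, III: 3>-1, IV: 7>4.
R2 strictly beats every other strategy against every opponent action, so it is strictly dominant.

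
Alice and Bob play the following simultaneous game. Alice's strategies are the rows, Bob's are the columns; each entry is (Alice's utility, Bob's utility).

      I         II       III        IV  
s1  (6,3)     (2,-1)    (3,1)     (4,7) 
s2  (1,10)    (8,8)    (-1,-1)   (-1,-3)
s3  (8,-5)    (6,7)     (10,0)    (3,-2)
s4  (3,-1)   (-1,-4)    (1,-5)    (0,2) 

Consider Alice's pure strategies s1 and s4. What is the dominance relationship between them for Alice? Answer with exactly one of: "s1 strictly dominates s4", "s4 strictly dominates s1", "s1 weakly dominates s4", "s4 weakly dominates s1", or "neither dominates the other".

s1 strictly dominates s4

Compare s1 to s4 across every action of Bob: I: 6>3, II: 2>-1, III: 3>1, IV: 4>0.
s1 gives a strictly higher payoff against every action of Bob, so s1 strictly dominates s4.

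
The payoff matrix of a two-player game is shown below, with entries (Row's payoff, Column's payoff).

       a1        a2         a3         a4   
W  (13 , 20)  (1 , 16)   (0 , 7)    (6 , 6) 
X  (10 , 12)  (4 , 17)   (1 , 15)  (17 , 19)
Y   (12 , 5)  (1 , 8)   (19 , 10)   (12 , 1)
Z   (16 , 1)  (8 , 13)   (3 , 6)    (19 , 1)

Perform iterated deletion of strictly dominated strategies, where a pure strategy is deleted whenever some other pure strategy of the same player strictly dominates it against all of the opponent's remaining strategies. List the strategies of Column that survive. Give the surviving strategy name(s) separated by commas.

Row's strategy W is strictly dominated by Z (a1: 16>13, a2: 8>1, a3: 3>0, a4: 19>6) and is removed.
For Row, Z strictly dominates X on the remaining columns (a1: 16>10, a2: 8>4, a3: 3>1, a4: 19>17); eliminate X.
Column a1 is eliminated: a2 beats it against every remaining row (Y: 8>5, Z: 13>1).
For Column, a2 strictly dominates a4 on the remaining rows (Y: 8>1, Z: 13>1); eliminate a4.
Among the remaining strategies, none is strictly dominated by another pure strategy of the same player, so the elimination stops.
Surviving strategies — Row: {Y, Z}; Column: {a2, a3}.

a2, a3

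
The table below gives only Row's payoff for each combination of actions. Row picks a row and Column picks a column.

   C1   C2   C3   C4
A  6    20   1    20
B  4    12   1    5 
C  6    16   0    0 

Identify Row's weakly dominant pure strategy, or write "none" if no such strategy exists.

A vs B: C1: 6>4, C2: 20>12, C3: 1=1, C4: 20>5.
A vs C: C1: 6=6, C2: 20>16, C3: 1>0, C4: 20>0.
A is at least as good as every other strategy against every opponent action, so it is weakly dominant.

A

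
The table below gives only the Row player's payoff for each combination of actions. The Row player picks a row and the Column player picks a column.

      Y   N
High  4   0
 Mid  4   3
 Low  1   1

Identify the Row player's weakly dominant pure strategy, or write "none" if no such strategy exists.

Mid vs High: Y: 4=4, N: 3>0.
Mid vs Low: Y: 4>1, N: 3>1.
Mid is at least as good as every other strategy against every opponent action, so it is weakly dominant.

Mid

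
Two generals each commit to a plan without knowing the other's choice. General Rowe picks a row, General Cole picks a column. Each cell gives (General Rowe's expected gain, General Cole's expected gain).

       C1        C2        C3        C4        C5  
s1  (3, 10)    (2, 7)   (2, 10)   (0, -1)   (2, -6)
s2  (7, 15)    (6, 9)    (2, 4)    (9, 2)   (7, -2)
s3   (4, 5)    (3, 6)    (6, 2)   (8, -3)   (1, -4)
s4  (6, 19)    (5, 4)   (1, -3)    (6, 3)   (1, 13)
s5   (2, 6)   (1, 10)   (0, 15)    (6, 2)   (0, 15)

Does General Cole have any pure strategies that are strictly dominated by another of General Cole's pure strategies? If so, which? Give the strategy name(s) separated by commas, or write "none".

C1: no other strategy beats it everywhere (C2 at s1 (10>7); C3 at s1 (10=10); C4 at s1 (10>-1); C5 at s1 (10>-6)).
C2: no other strategy beats it everywhere (C1 at s3 (6>5); C3 at s2 (9>4); C4 at s1 (7>-1); C5 at s1 (7>-6)).
C3: no other strategy beats it everywhere (C1 at s1 (10=10); C2 at s1 (10>7); C4 at s1 (10>-1); C5 at s1 (10>-6)).
C4: dominated, since C1 does at least as well everywhere (s1: 10>-1, s2: 15>2, s3: 5>-3, s4: 19>3, s5: 6>2).
C5 is not dominated — it holds its own against C1 at s5 (15>6); C2 at s4 (13>4); C3 at s4 (13>-3); C4 at s4 (13>3).

C4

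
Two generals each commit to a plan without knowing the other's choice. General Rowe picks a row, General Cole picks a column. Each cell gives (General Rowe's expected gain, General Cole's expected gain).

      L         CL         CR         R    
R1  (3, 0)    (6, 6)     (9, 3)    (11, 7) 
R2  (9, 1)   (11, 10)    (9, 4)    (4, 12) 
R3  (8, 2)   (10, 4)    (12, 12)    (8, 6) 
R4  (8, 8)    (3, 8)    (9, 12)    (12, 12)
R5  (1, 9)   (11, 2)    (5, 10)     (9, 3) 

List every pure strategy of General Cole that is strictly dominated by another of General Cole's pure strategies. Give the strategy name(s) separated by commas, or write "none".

L, CL

L is strictly dominated by CR (R1: 3>0, R2: 4>1, R3: 12>2, R4: 12>8, R5: 10>9).
R strictly dominates CL — R1: 7>6, R2: 12>10, R3: 6>4, R4: 12>8, R5: 3>2.
CR: no other strategy beats it everywhere (L at R1 (3>0); CL at R3 (12>4); R at R3 (12>6)).
R is not dominated — it holds its own against L at R1 (7>0); CL at R1 (7>6); CR at R1 (7>3).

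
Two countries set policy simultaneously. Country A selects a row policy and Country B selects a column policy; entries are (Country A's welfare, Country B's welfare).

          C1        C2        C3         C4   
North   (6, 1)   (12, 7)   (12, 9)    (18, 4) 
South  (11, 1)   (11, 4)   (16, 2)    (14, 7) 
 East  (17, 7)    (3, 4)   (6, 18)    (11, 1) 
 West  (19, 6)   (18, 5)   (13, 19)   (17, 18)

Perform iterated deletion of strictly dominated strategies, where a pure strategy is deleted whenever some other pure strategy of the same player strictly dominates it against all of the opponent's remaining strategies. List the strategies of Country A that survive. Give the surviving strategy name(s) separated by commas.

North, South, West

Row East is eliminated: West beats it against every remaining column (C1: 19>17, C2: 18>3, C3: 13>6, C4: 17>11).
Column C1 is eliminated: C3 beats it against every remaining row (North: 9>1, South: 2>1, West: 19>6).
Among the remaining strategies, none is strictly dominated by another pure strategy of the same player, so the elimination stops.
Surviving strategies — Country A: {North, South, West}; Country B: {C2, C3, C4}.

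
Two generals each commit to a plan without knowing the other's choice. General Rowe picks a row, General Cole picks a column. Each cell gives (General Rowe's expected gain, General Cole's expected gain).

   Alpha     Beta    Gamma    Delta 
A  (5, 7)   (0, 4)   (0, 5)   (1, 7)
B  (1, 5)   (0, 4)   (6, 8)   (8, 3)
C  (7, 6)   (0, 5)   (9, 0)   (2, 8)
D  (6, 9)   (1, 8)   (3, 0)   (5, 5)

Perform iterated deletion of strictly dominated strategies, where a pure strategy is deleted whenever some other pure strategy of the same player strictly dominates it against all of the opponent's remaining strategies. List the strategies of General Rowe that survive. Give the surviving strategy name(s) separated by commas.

B, C, D

For General Rowe, D strictly dominates A on the remaining columns (Alpha: 6>5, Beta: 1>0, Gamma: 3>0, Delta: 5>1); eliminate A.
For General Cole, Alpha strictly dominates Beta on the remaining rows (B: 5>4, C: 6>5, D: 9>8); eliminate Beta.
Among the remaining strategies, none is strictly dominated by another pure strategy of the same player, so the elimination stops.
Surviving strategies — General Rowe: {B, C, D}; General Cole: {Alpha, Gamma, Delta}.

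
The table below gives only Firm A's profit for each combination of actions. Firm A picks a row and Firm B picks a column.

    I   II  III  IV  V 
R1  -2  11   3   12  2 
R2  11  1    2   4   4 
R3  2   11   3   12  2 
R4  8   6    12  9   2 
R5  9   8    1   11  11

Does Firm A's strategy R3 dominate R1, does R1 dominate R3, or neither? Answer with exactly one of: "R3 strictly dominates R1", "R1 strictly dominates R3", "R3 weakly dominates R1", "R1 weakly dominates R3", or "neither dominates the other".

Compare R3 to R1 across every action of Firm B: I: 2>-2, II: 11=11, III: 3=3, IV: 12=12, V: 2=2.
R3 is at least as good everywhere and strictly better somewhere (tied only at II, III, IV, V), so R3 weakly but not strictly dominates R1.

R3 weakly dominates R1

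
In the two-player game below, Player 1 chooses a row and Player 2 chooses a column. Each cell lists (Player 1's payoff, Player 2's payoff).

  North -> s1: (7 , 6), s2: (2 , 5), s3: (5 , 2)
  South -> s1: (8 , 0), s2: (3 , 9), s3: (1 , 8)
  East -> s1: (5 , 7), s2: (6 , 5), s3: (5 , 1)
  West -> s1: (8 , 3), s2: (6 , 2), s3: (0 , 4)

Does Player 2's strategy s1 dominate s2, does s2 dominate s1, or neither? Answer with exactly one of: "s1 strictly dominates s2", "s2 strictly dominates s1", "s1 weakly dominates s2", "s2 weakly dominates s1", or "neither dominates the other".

neither dominates the other

s1's payoffs vs s2's, by Player 1's action — North: 6>5, South: 0<9, East: 7>5, West: 3>2.
s1 does better at North, East, West but worse at South; neither strategy dominates the other.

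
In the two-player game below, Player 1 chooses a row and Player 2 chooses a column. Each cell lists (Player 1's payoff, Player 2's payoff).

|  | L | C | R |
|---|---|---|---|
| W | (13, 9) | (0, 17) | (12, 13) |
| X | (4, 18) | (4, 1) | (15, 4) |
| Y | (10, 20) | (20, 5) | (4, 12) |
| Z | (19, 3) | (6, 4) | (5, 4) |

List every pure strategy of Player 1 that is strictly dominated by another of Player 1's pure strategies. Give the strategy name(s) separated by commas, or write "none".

none

W: no other strategy beats it everywhere (X at L (13>4); Y at L (13>10); Z at R (12>5)).
X is not dominated — it holds its own against W at C (4>0); Y at R (15>4); Z at R (15>5).
Y is not dominated — it holds its own against W at C (20>0); X at L (10>4); Z at C (20>6).
Z: no other strategy beats it everywhere (W at L (19>13); X at L (19>4); Y at L (19>10)).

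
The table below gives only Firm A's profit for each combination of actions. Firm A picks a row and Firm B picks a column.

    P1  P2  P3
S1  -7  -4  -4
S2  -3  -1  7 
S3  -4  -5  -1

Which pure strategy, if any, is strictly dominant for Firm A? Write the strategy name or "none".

S2

S2 vs S1: P1: -3>-7, P2: -1>-4, P3: 7>-4.
S2 vs S3: P1: -3>-4, P2: -1>-5, P3: 7>-1.
S2 strictly beats every other strategy against every opponent action, so it is strictly dominant.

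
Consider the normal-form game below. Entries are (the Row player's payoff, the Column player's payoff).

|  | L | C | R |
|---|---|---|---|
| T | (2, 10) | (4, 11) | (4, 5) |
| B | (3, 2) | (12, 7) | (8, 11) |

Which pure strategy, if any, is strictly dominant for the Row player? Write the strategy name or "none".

B

B vs T: L: 3>2, C: 12>4, R: 8>4.
B strictly beats every other strategy against every opponent action, so it is strictly dominant.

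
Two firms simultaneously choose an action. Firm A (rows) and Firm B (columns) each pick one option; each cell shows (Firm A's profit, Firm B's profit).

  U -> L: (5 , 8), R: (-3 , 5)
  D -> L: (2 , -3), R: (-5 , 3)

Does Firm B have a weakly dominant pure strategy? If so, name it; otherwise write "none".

L fails to dominate R at D (-3<3).
R fails to dominate L at U (5<8).
No single strategy dominates all the others.

none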